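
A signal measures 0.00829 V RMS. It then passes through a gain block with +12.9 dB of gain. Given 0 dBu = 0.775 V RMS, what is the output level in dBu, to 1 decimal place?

-26.5 dBu

Input level: 20·log₁₀(0.00829/0.775) = -39.41 dBu.
Output: -39.41 + 12.9 = -26.5 dBu.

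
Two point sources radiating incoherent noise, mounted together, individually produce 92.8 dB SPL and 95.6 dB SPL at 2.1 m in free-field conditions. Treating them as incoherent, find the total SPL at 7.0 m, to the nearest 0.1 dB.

87.0 dB SPL

Combined at 2.1 m: 10·log₁₀(10^(92.8/10)+10^(95.6/10)) = 97.43 dB SPL.
Then apply −20·log₁₀(7.0/2.1) = -10.46 dB → 87.0 dB SPL.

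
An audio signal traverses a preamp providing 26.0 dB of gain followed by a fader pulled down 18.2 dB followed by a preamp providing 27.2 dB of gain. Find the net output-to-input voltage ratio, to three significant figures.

56.2

Net gain = 26.0 + (−18.2) + 27.2 = 35.0 dB.
Voltage ratio = 10^(35.0/20) = 56.2.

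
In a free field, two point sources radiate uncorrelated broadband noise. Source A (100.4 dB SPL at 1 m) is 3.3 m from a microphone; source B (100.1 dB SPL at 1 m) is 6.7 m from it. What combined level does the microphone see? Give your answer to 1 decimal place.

At the listener: L_A = 100.4 − 20·log₁₀(3.3) = 90.03 dB; L_B = 100.1 − 20·log₁₀(6.7) = 83.58 dB.
Combined: 10·log₁₀(10^(90.03/10)+10^(83.58/10)) = 90.9 dB SPL.

90.9 dB SPL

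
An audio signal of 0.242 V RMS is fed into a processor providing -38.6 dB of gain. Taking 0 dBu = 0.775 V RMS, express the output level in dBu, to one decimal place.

Input level: 20·log₁₀(0.242/0.775) = -10.11 dBu.
Output: -10.11 − 38.6 = -48.7 dBu.

-48.7 dBu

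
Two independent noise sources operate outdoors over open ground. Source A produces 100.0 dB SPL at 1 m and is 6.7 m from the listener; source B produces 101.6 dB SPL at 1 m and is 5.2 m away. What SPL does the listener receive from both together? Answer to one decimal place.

At the listener: L_A = 100.0 − 20·log₁₀(6.7) = 83.48 dB; L_B = 101.6 − 20·log₁₀(5.2) = 87.28 dB.
Combined: 10·log₁₀(10^(83.48/10)+10^(87.28/10)) = 88.8 dB SPL.

88.8 dB SPL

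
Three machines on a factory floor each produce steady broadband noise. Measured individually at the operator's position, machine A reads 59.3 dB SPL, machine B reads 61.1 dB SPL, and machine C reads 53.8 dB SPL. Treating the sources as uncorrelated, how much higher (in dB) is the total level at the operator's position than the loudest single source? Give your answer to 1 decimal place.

2.7 dB

Uncorrelated sources add in intensity (power), not in dB.
L_total = 10·log₁₀(10^(59.3/10) + 10^(61.1/10) + 10^(53.8/10)) = 63.76 dB SPL.
Excess over the loudest (61.1 dB): 63.76 − 61.1 = 2.7 dB.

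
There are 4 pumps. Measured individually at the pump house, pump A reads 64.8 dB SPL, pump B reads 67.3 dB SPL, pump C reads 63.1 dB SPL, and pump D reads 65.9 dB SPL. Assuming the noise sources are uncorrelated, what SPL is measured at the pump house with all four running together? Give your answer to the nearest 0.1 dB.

Uncorrelated sources add in intensity (power), not in dB.
L_total = 10·log₁₀(10^(64.8/10) + 10^(67.3/10) + 10^(63.1/10) + 10^(65.9/10)) = 10·log₁₀(14320000) = 71.6 dB SPL.

71.6 dB SPL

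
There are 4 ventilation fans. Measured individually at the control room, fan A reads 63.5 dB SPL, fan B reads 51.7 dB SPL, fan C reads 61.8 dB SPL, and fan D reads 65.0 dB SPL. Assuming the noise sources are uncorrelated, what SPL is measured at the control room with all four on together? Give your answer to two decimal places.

68.49 dB SPL

Uncorrelated sources add in intensity (power), not in dB.
L_total = 10·log₁₀(10^(63.5/10) + 10^(51.7/10) + 10^(61.8/10) + 10^(65.0/10)) = 10·log₁₀(7062000) = 68.49 dB SPL.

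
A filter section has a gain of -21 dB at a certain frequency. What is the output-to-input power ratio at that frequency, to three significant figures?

Power ratio = 10^(dB/10).
10^(-21/10) = 10^(-2.100) = 0.00794.

0.00794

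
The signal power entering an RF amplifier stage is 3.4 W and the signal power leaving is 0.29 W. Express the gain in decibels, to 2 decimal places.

For a power ratio, dB = 10·log₁₀(P₂/P₁).
10·log₁₀(0.29/3.4) = 10·log₁₀(0.08529) = -10.69 dB.

-10.69 dB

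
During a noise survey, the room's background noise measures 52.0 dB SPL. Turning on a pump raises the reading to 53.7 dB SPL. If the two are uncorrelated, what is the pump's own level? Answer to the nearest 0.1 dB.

48.8 dB SPL

Subtract intensities: L_src = 10·log₁₀(10^(L_total/10) − 10^(L_bg/10)).
L_src = 10·log₁₀(10^(53.7/10) − 10^(52.0/10)) = 10·log₁₀(75930) = 48.8 dB SPL.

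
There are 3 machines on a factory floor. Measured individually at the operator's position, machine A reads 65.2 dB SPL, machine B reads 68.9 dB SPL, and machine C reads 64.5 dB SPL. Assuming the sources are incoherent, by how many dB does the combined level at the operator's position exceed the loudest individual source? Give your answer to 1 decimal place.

2.5 dB

Add the sources as powers (linear), then convert back to dB:
L_total = 10·log₁₀(10^(65.2/10) + 10^(68.9/10) + 10^(64.5/10)) = 71.43 dB SPL.
Excess over the loudest (68.9 dB): 71.43 − 68.9 = 2.5 dB.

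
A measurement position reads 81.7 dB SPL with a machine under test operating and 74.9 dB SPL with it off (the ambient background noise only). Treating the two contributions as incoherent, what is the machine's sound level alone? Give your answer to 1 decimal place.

80.7 dB SPL

Subtract intensities: L_src = 10·log₁₀(10^(L_total/10) − 10^(L_bg/10)).
L_src = 10·log₁₀(10^(81.7/10) − 10^(74.9/10)) = 10·log₁₀(117000000) = 80.7 dB SPL.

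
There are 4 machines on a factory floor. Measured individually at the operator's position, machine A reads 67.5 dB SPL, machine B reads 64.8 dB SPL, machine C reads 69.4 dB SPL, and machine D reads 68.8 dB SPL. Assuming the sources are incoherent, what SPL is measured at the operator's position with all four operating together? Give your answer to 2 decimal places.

73.97 dB SPL

Add the sources as powers (linear), then convert back to dB:
L_total = 10·log₁₀(10^(67.5/10) + 10^(64.8/10) + 10^(69.4/10) + 10^(68.8/10)) = 10·log₁₀(24940000) = 73.97 dB SPL.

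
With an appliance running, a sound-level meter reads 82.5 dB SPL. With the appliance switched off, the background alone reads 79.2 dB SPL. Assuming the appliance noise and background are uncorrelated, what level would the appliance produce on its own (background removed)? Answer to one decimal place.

Subtract intensities: L_src = 10·log₁₀(10^(L_total/10) − 10^(L_bg/10)).
L_src = 10·log₁₀(10^(82.5/10) − 10^(79.2/10)) = 10·log₁₀(94650000) = 79.8 dB SPL.

79.8 dB SPL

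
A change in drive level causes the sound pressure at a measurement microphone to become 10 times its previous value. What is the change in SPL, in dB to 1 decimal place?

SPL change from a pressure ratio uses the 20·log₁₀ form:
20·log₁₀(10) = 20.0 dB.

20.0 dB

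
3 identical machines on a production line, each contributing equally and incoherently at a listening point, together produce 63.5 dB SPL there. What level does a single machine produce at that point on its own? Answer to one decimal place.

3 equal incoherent sources add 10·log₁₀(3) = 4.77 dB over one source.
L_one = 63.5 − 4.77 = 58.7 dB SPL.

58.7 dB SPL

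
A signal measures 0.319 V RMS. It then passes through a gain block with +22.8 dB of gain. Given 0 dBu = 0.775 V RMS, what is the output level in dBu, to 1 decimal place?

+15.1 dBu

Input level: 20·log₁₀(0.319/0.775) = -7.71 dBu.
Output: -7.71 + 22.8 = +15.1 dBu.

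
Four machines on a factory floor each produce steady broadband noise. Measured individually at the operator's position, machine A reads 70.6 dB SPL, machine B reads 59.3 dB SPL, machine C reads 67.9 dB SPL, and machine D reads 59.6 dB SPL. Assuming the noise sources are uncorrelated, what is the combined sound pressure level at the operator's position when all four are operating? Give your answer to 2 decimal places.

72.88 dB SPL

Incoherent sources sum as intensities:
L_total = 10·log₁₀(10^(70.6/10) + 10^(59.3/10) + 10^(67.9/10) + 10^(59.6/10)) = 10·log₁₀(19410000) = 72.88 dB SPL.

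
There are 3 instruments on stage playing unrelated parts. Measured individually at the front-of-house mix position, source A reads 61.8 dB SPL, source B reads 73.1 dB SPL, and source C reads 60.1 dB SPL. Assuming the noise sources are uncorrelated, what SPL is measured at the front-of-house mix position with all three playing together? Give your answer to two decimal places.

Uncorrelated sources add in intensity (power), not in dB.
L_total = 10·log₁₀(10^(61.8/10) + 10^(73.1/10) + 10^(60.1/10)) = 10·log₁₀(22950000) = 73.61 dB SPL.

73.61 dB SPL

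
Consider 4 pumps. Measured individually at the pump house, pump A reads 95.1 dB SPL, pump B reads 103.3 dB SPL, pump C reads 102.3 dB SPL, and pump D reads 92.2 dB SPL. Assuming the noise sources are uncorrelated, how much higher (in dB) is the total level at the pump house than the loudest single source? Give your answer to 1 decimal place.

Incoherent sources sum as intensities:
L_total = 10·log₁₀(10^(95.1/10) + 10^(103.3/10) + 10^(102.3/10) + 10^(92.2/10)) = 106.36 dB SPL.
Excess over the loudest (103.3 dB): 106.36 − 103.3 = 3.1 dB.

3.1 dB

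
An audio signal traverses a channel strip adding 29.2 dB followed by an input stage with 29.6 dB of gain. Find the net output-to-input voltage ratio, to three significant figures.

Net gain = 29.2 + 29.6 = 58.8 dB.
Voltage ratio = 10^(58.8/20) = 871.

871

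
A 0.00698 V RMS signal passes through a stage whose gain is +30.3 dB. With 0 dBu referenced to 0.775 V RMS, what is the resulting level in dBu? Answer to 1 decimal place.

Input level: 20·log₁₀(0.00698/0.775) = -40.91 dBu.
Output: -40.91 + 30.3 = -10.6 dBu.

-10.6 dBu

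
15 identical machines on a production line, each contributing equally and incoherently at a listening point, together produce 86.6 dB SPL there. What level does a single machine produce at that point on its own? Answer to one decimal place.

74.8 dB SPL

15 equal incoherent sources add 10·log₁₀(15) = 11.76 dB over one source.
L_one = 86.6 − 11.76 = 74.8 dB SPL.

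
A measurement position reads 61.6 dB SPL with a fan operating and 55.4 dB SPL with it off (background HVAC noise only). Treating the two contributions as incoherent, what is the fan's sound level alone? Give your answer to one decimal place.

Remove the background by subtracting linear intensities:
L_src = 10·log₁₀(10^(61.6/10) − 10^(55.4/10)) = 10·log₁₀(1099000) = 60.4 dB SPL.

60.4 dB SPL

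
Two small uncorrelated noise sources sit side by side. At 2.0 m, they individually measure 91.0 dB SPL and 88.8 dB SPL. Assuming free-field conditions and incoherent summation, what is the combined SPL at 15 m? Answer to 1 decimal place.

75.5 dB SPL

Combined at 2.0 m: 10·log₁₀(10^(91.0/10)+10^(88.8/10)) = 93.05 dB SPL.
Then apply −20·log₁₀(15/2.0) = -17.50 dB → 75.5 dB SPL.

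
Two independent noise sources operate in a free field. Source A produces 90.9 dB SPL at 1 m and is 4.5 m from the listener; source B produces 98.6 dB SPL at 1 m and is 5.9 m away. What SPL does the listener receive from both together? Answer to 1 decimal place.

84.3 dB SPL

At the listener: L_A = 90.9 − 20·log₁₀(4.5) = 77.84 dB; L_B = 98.6 − 20·log₁₀(5.9) = 83.18 dB.
Combined: 10·log₁₀(10^(77.84/10)+10^(83.18/10)) = 84.3 dB SPL.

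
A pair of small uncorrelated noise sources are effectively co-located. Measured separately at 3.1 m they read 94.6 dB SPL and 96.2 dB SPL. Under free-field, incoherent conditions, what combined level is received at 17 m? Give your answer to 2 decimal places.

Combined at 3.1 m: 10·log₁₀(10^(94.6/10)+10^(96.2/10)) = 98.484 dB SPL.
Then apply −20·log₁₀(17/3.1) = -14.782 dB → 83.70 dB SPL.

83.70 dB SPL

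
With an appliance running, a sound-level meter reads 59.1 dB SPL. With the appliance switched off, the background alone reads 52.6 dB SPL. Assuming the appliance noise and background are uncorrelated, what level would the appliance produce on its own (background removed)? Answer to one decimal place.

Subtract intensities: L_src = 10·log₁₀(10^(L_total/10) − 10^(L_bg/10)).
L_src = 10·log₁₀(10^(59.1/10) − 10^(52.6/10)) = 10·log₁₀(630900) = 58.0 dB SPL.

58.0 dB SPL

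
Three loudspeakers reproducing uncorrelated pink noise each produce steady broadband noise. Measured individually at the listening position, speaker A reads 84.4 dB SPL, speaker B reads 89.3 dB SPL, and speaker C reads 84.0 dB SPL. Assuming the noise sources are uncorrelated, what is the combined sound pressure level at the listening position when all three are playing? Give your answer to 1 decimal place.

91.4 dB SPL

Add the sources as powers (linear), then convert back to dB:
L_total = 10·log₁₀(10^(84.4/10) + 10^(89.3/10) + 10^(84.0/10)) = 10·log₁₀(1378000000) = 91.4 dB SPL.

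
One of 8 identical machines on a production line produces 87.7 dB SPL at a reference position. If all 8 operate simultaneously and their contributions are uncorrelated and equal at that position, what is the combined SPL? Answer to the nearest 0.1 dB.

8 equal incoherent sources raise the level by 10·log₁₀(8) = 9.03 dB.
L_total = 87.7 + 9.03 = 96.7 dB SPL.

96.7 dB SPL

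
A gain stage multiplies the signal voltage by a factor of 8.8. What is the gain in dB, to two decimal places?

18.89 dB

For a voltage ratio, dB = 20·log₁₀(V₂/V₁).
20·log₁₀(8.8) = 18.89 dB.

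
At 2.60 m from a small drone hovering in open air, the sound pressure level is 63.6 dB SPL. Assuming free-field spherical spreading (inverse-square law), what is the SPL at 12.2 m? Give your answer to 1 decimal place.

50.2 dB SPL

Free-field point source: level drops by 20·log₁₀ of the distance ratio.
ΔL = −20·log₁₀(12.2/2.60) = -13.43 dB, so L₂ = 63.6 + (-13.43) = 50.2 dB SPL.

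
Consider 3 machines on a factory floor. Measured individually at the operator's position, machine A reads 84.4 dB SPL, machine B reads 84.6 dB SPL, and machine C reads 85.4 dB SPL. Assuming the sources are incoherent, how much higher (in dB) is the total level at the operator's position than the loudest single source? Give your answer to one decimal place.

4.2 dB

Incoherent sources sum as intensities:
L_total = 10·log₁₀(10^(84.4/10) + 10^(84.6/10) + 10^(85.4/10)) = 89.59 dB SPL.
Excess over the loudest (85.4 dB): 89.59 − 85.4 = 4.2 dB.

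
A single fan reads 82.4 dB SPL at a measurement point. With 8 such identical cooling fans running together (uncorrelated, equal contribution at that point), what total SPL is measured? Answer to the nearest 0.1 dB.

8 equal incoherent sources raise the level by 10·log₁₀(8) = 9.03 dB.
L_total = 82.4 + 9.03 = 91.4 dB SPL.

91.4 dB SPL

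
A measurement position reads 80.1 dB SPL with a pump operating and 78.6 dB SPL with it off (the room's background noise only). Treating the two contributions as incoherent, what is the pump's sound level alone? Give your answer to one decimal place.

Subtract intensities: L_src = 10·log₁₀(10^(L_total/10) − 10^(L_bg/10)).
L_src = 10·log₁₀(10^(80.1/10) − 10^(78.6/10)) = 10·log₁₀(29890000) = 74.8 dB SPL.

74.8 dB SPL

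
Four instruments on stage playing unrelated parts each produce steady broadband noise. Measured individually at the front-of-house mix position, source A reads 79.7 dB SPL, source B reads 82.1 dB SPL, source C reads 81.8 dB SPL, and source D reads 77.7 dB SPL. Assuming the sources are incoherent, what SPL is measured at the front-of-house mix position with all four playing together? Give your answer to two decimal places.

86.68 dB SPL

Add the sources as powers (linear), then convert back to dB:
L_total = 10·log₁₀(10^(79.7/10) + 10^(82.1/10) + 10^(81.8/10) + 10^(77.7/10)) = 10·log₁₀(465700000) = 86.68 dB SPL.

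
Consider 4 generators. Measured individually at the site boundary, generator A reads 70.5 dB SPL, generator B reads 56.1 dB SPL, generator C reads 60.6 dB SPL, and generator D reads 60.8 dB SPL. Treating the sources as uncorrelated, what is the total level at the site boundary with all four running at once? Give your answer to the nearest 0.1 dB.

71.5 dB SPL

Incoherent sources sum as intensities:
L_total = 10·log₁₀(10^(70.5/10) + 10^(56.1/10) + 10^(60.6/10) + 10^(60.8/10)) = 10·log₁₀(13980000) = 71.5 dB SPL.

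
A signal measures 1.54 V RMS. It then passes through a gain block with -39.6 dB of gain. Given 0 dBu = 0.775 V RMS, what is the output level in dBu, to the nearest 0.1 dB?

Input level: 20·log₁₀(1.54/0.775) = 5.96 dBu.
Output: 5.96 − 39.6 = -33.6 dBu.

-33.6 dBu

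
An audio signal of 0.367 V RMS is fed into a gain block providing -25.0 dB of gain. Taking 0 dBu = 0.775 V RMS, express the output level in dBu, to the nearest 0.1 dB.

-31.5 dBu

Input level: 20·log₁₀(0.367/0.775) = -6.49 dBu.
Output: -6.49 − 25.0 = -31.5 dBu.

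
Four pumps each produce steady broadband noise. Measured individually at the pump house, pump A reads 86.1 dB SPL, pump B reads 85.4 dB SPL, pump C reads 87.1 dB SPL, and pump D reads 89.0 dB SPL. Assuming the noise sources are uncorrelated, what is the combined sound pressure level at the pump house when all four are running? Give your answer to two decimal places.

Add the sources as powers (linear), then convert back to dB:
L_total = 10·log₁₀(10^(86.1/10) + 10^(85.4/10) + 10^(87.1/10) + 10^(89.0/10)) = 10·log₁₀(2061000000) = 93.14 dB SPL.

93.14 dB SPL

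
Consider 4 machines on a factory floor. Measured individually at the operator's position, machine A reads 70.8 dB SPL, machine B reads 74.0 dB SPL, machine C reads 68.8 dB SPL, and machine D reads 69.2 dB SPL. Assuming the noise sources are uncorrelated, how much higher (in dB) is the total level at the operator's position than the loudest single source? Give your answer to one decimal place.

3.2 dB

Add the sources as powers (linear), then convert back to dB:
L_total = 10·log₁₀(10^(70.8/10) + 10^(74.0/10) + 10^(68.8/10) + 10^(69.2/10)) = 77.25 dB SPL.
Excess over the loudest (74.0 dB): 77.25 − 74.0 = 3.2 dB.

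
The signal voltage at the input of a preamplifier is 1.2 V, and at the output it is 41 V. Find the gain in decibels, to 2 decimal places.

For a voltage ratio, dB = 20·log₁₀(V₂/V₁).
20·log₁₀(41/1.2) = 20·log₁₀(34.17) = 30.67 dB.

30.67 dB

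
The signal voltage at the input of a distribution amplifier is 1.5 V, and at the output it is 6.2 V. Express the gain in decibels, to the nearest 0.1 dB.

Voltage ratio → dB uses the 20·log₁₀ form:
20·log₁₀(6.2/1.5) = 20·log₁₀(4.133) = 12.3 dB.

12.3 dB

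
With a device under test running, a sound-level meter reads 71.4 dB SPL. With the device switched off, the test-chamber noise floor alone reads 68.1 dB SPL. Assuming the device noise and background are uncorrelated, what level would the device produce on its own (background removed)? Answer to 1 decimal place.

Remove the background by subtracting linear intensities:
L_src = 10·log₁₀(10^(71.4/10) − 10^(68.1/10)) = 10·log₁₀(7347000) = 68.7 dB SPL.

68.7 dB SPL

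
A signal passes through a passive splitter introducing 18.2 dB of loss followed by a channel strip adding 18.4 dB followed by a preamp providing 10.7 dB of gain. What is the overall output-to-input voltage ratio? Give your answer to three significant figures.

3.51

Net gain = (−18.2) + 18.4 + 10.7 = 10.9 dB.
Voltage ratio = 10^(10.9/20) = 3.51.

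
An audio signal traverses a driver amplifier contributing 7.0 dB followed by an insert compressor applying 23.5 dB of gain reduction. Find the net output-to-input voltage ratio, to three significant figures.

0.150

Net gain = 7.0 + (−23.5) = -16.5 dB.
Voltage ratio = 10^(-16.5/20) = 0.150.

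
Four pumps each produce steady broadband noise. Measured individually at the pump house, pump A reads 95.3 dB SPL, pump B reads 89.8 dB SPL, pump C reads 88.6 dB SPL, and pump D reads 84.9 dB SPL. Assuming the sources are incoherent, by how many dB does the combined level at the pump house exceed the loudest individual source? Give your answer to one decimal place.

Add the sources as powers (linear), then convert back to dB:
L_total = 10·log₁₀(10^(95.3/10) + 10^(89.8/10) + 10^(88.6/10) + 10^(84.9/10)) = 97.31 dB SPL.
Excess over the loudest (95.3 dB): 97.31 − 95.3 = 2.0 dB.

2.0 dB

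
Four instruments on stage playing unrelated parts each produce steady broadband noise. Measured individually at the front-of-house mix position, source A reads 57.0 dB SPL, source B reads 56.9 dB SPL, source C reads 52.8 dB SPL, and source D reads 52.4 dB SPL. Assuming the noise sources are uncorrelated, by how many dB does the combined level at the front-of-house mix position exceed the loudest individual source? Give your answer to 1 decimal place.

4.3 dB

Incoherent sources sum as intensities:
L_total = 10·log₁₀(10^(57.0/10) + 10^(56.9/10) + 10^(52.8/10) + 10^(52.4/10)) = 61.32 dB SPL.
Excess over the loudest (57.0 dB): 61.32 − 57.0 = 4.3 dB.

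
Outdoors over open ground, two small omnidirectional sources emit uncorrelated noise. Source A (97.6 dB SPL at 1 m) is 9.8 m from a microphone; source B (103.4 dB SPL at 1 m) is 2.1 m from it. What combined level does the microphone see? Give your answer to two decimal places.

97.01 dB SPL

At the listener: L_A = 97.6 − 20·log₁₀(9.8) = 77.775 dB; L_B = 103.4 − 20·log₁₀(2.1) = 96.956 dB.
Combined: 10·log₁₀(10^(77.775/10)+10^(96.956/10)) = 97.01 dB SPL.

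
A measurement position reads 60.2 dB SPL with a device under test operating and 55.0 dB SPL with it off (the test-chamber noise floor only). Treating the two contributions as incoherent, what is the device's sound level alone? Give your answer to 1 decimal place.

58.6 dB SPL

Background correction is a power subtraction:
L_src = 10·log₁₀(10^(60.2/10) − 10^(55.0/10)) = 10·log₁₀(730900) = 58.6 dB SPL.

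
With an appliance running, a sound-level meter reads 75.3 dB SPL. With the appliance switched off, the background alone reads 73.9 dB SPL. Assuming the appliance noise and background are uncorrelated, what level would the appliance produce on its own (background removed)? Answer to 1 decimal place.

Background correction is a power subtraction:
L_src = 10·log₁₀(10^(75.3/10) − 10^(73.9/10)) = 10·log₁₀(9337000) = 69.7 dB SPL.

69.7 dB SPL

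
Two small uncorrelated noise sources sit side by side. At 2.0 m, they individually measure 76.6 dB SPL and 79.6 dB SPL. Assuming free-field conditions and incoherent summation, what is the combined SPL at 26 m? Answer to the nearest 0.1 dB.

Combined at 2.0 m: 10·log₁₀(10^(76.6/10)+10^(79.6/10)) = 81.36 dB SPL.
Then apply −20·log₁₀(26/2.0) = -22.28 dB → 59.1 dB SPL.

59.1 dB SPL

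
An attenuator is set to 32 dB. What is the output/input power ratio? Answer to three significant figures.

Power ratio = 10^(dB/10).
10^(-32/10) = 10^(-3.200) = 0.000631.

0.000631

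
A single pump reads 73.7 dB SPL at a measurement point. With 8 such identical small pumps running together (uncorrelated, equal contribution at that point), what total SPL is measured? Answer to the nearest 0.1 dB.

82.7 dB SPL

8 equal incoherent sources raise the level by 10·log₁₀(8) = 9.03 dB.
L_total = 73.7 + 9.03 = 82.7 dB SPL.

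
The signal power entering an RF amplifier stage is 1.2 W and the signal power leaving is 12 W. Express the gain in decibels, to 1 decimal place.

Power ratio → dB uses the 10·log₁₀ form:
10·log₁₀(12/1.2) = 10·log₁₀(10.00) = 10.0 dB.

10.0 dB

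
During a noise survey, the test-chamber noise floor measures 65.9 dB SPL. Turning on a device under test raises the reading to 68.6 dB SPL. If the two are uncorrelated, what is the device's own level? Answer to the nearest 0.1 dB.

Remove the background by subtracting linear intensities:
L_src = 10·log₁₀(10^(68.6/10) − 10^(65.9/10)) = 10·log₁₀(3354000) = 65.3 dB SPL.

65.3 dB SPL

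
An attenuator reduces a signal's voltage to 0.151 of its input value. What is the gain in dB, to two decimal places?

-16.42 dB

Voltage ratio → dB uses the 20·log₁₀ form:
20·log₁₀(0.151) = -16.42 dB.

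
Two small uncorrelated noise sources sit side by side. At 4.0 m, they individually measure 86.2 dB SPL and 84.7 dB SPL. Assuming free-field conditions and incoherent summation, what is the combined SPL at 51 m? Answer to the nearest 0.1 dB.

66.4 dB SPL

Combined at 4.0 m: 10·log₁₀(10^(86.2/10)+10^(84.7/10)) = 88.52 dB SPL.
Then apply −20·log₁₀(51/4.0) = -22.11 dB → 66.4 dB SPL.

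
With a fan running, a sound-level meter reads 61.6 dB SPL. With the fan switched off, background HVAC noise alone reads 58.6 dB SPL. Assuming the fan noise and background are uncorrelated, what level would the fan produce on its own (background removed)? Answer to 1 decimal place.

Remove the background by subtracting linear intensities:
L_src = 10·log₁₀(10^(61.6/10) − 10^(58.6/10)) = 10·log₁₀(721000) = 58.6 dB SPL.

58.6 dB SPL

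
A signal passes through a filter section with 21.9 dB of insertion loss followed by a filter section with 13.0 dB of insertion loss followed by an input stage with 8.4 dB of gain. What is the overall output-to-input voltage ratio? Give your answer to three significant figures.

Net gain = (−21.9) + (−13.0) + 8.4 = -26.5 dB.
Voltage ratio = 10^(-26.5/20) = 0.0473.

0.0473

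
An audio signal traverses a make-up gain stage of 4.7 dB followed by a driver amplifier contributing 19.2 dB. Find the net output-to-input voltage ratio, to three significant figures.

Net gain = 4.7 + 19.2 = 23.9 dB.
Voltage ratio = 10^(23.9/20) = 15.7.

15.7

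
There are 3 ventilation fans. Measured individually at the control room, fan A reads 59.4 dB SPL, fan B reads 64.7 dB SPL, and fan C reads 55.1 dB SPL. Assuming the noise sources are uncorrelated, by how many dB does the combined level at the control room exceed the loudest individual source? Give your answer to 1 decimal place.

1.5 dB

Uncorrelated sources add in intensity (power), not in dB.
L_total = 10·log₁₀(10^(59.4/10) + 10^(64.7/10) + 10^(55.1/10)) = 66.18 dB SPL.
Excess over the loudest (64.7 dB): 66.18 − 64.7 = 1.5 dB.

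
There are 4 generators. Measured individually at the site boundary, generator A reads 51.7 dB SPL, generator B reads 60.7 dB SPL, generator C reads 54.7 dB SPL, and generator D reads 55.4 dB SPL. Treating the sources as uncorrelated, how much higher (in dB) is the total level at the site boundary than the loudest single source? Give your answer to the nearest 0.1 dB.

Uncorrelated sources add in intensity (power), not in dB.
L_total = 10·log₁₀(10^(51.7/10) + 10^(60.7/10) + 10^(54.7/10) + 10^(55.4/10)) = 62.93 dB SPL.
Excess over the loudest (60.7 dB): 62.93 − 60.7 = 2.2 dB.

2.2 dB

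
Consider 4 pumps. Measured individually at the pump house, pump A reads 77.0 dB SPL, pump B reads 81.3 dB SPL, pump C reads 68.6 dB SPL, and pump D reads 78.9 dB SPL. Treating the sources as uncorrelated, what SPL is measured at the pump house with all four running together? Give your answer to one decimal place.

Add the sources as powers (linear), then convert back to dB:
L_total = 10·log₁₀(10^(77.0/10) + 10^(81.3/10) + 10^(68.6/10) + 10^(78.9/10)) = 10·log₁₀(269900000) = 84.3 dB SPL.

84.3 dB SPL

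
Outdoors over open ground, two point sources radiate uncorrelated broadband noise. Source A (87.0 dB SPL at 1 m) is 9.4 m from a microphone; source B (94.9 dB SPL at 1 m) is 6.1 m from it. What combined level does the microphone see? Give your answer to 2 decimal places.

At the listener: L_A = 87.0 − 20·log₁₀(9.4) = 67.537 dB; L_B = 94.9 − 20·log₁₀(6.1) = 79.193 dB.
Combined: 10·log₁₀(10^(67.537/10)+10^(79.193/10)) = 79.48 dB SPL.

79.48 dB SPL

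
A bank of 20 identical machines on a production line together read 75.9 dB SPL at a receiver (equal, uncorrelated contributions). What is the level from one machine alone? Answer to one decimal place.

20 equal incoherent sources add 10·log₁₀(20) = 13.01 dB over one source.
L_one = 75.9 − 13.01 = 62.9 dB SPL.

62.9 dB SPL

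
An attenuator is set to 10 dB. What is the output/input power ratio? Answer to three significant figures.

Power ratio = 10^(dB/10).
10^(-10/10) = 10^(-1.000) = 0.100.

0.100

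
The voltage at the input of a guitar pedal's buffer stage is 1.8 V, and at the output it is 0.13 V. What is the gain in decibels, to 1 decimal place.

For a voltage ratio, dB = 20·log₁₀(V₂/V₁).
20·log₁₀(0.13/1.8) = 20·log₁₀(0.07222) = -22.8 dB.

-22.8 dB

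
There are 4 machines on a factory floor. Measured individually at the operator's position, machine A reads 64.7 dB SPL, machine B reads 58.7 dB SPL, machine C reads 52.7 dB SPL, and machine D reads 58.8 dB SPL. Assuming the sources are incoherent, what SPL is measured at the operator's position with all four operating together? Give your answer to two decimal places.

Uncorrelated sources add in intensity (power), not in dB.
L_total = 10·log₁₀(10^(64.7/10) + 10^(58.7/10) + 10^(52.7/10) + 10^(58.8/10)) = 10·log₁₀(4637000) = 66.66 dB SPL.

66.66 dB SPL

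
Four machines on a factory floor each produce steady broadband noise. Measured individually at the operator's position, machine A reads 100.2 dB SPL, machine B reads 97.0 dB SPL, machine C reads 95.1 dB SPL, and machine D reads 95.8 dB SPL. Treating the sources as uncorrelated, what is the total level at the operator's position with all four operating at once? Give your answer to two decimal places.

103.53 dB SPL

Add the sources as powers (linear), then convert back to dB:
L_total = 10·log₁₀(10^(100.2/10) + 10^(97.0/10) + 10^(95.1/10) + 10^(95.8/10)) = 10·log₁₀(22521000000) = 103.53 dB SPL.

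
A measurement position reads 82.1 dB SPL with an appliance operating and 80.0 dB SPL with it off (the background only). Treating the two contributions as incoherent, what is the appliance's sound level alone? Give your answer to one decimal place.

77.9 dB SPL

Subtract intensities: L_src = 10·log₁₀(10^(L_total/10) − 10^(L_bg/10)).
L_src = 10·log₁₀(10^(82.1/10) − 10^(80.0/10)) = 10·log₁₀(62180000) = 77.9 dB SPL.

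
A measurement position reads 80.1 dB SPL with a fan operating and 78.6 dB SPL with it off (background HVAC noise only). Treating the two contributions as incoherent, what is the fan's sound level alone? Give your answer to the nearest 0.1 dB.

74.8 dB SPL

Background correction is a power subtraction:
L_src = 10·log₁₀(10^(80.1/10) − 10^(78.6/10)) = 10·log₁₀(29890000) = 74.8 dB SPL.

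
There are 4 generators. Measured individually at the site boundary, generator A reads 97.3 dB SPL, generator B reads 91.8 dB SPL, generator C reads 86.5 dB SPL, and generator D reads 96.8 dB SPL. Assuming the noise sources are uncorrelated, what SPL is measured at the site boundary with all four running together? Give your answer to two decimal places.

Add the sources as powers (linear), then convert back to dB:
L_total = 10·log₁₀(10^(97.3/10) + 10^(91.8/10) + 10^(86.5/10) + 10^(96.8/10)) = 10·log₁₀(12117000000) = 100.83 dB SPL.

100.83 dB SPL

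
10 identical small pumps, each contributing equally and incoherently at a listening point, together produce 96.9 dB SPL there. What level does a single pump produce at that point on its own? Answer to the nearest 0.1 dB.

86.9 dB SPL

10 equal incoherent sources add 10·log₁₀(10) = 10.00 dB over one source.
L_one = 96.9 − 10.00 = 86.9 dB SPL.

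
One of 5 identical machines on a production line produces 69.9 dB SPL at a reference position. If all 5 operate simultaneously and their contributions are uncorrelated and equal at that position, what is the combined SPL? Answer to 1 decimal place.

76.9 dB SPL

5 equal incoherent sources raise the level by 10·log₁₀(5) = 6.99 dB.
L_total = 69.9 + 6.99 = 76.9 dB SPL.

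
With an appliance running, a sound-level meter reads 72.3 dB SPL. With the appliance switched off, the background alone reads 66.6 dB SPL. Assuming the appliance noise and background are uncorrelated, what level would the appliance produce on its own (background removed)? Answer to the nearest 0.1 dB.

Background correction is a power subtraction:
L_src = 10·log₁₀(10^(72.3/10) − 10^(66.6/10)) = 10·log₁₀(12410000) = 70.9 dB SPL.

70.9 dB SPL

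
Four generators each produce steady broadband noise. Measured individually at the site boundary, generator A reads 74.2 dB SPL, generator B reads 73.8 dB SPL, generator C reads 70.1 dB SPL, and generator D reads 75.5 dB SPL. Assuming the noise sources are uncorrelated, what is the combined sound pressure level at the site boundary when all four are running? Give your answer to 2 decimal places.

Incoherent sources sum as intensities:
L_total = 10·log₁₀(10^(74.2/10) + 10^(73.8/10) + 10^(70.1/10) + 10^(75.5/10)) = 10·log₁₀(96010000) = 79.82 dB SPL.

79.82 dB SPL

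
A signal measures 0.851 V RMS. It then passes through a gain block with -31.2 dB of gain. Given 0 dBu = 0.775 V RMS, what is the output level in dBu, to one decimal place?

-30.4 dBu

Input level: 20·log₁₀(0.851/0.775) = 0.81 dBu.
Output: 0.81 − 31.2 = -30.4 dBu.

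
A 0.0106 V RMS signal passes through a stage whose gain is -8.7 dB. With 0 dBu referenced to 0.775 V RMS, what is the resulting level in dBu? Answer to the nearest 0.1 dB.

-46.0 dBu

Input level: 20·log₁₀(0.0106/0.775) = -37.28 dBu.
Output: -37.28 − 8.7 = -46.0 dBu.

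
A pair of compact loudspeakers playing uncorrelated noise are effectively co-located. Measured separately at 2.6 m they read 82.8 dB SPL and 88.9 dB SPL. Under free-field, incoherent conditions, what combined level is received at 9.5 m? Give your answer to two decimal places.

Combined at 2.6 m: 10·log₁₀(10^(82.8/10)+10^(88.9/10)) = 89.853 dB SPL.
Then apply −20·log₁₀(9.5/2.6) = -11.255 dB → 78.60 dB SPL.

78.60 dB SPL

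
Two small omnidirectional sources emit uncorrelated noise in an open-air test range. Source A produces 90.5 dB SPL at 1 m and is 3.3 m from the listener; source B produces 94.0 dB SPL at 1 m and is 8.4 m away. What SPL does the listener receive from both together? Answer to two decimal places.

At the listener: L_A = 90.5 − 20·log₁₀(3.3) = 80.130 dB; L_B = 94.0 − 20·log₁₀(8.4) = 75.514 dB.
Combined: 10·log₁₀(10^(80.130/10)+10^(75.514/10)) = 81.42 dB SPL.

81.42 dB SPL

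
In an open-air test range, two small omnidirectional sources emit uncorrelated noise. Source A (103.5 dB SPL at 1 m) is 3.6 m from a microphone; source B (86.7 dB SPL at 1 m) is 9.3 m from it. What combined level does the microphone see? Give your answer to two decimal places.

92.39 dB SPL

At the listener: L_A = 103.5 − 20·log₁₀(3.6) = 92.374 dB; L_B = 86.7 − 20·log₁₀(9.3) = 67.330 dB.
Combined: 10·log₁₀(10^(92.374/10)+10^(67.330/10)) = 92.39 dB SPL.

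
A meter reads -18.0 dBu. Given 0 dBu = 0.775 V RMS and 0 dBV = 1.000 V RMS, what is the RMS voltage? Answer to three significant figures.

0.0976 V

V = 0.775 V × 10^(-18.0/20).
= 0.775 × 0.1259 = 0.0976 V.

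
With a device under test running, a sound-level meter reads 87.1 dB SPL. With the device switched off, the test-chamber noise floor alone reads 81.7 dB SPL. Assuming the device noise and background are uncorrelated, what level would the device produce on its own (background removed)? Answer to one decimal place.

Subtract intensities: L_src = 10·log₁₀(10^(L_total/10) − 10^(L_bg/10)).
L_src = 10·log₁₀(10^(87.1/10) − 10^(81.7/10)) = 10·log₁₀(365000000) = 85.6 dB SPL.

85.6 dB SPL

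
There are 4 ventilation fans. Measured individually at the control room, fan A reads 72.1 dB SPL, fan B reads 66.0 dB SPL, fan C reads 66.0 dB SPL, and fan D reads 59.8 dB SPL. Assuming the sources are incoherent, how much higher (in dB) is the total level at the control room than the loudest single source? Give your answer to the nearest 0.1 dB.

Uncorrelated sources add in intensity (power), not in dB.
L_total = 10·log₁₀(10^(72.1/10) + 10^(66.0/10) + 10^(66.0/10) + 10^(59.8/10)) = 74.00 dB SPL.
Excess over the loudest (72.1 dB): 74.00 − 72.1 = 1.9 dB.

1.9 dB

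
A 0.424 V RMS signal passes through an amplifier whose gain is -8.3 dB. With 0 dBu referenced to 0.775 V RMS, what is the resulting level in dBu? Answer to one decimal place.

-13.5 dBu

Input level: 20·log₁₀(0.424/0.775) = -5.24 dBu.
Output: -5.24 − 8.3 = -13.5 dBu.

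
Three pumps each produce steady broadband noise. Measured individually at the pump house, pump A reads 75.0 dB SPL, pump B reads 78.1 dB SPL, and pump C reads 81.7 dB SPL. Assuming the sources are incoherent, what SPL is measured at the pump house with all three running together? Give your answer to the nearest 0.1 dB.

83.9 dB SPL

Uncorrelated sources add in intensity (power), not in dB.
L_total = 10·log₁₀(10^(75.0/10) + 10^(78.1/10) + 10^(81.7/10)) = 10·log₁₀(244100000) = 83.9 dB SPL.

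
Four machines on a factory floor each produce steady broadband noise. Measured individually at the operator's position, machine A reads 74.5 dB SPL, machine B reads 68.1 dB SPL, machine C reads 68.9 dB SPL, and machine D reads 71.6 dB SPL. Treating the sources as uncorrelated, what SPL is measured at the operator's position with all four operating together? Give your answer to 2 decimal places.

77.55 dB SPL

Incoherent sources sum as intensities:
L_total = 10·log₁₀(10^(74.5/10) + 10^(68.1/10) + 10^(68.9/10) + 10^(71.6/10)) = 10·log₁₀(56860000) = 77.55 dB SPL.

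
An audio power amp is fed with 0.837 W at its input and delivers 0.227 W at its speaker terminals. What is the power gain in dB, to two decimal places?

-5.67 dB

Power is a power quantity, so gain = 10·log₁₀(P_out/P_in).
10·log₁₀(0.227/0.837) = 10·log₁₀(0.2712) = -5.67 dB.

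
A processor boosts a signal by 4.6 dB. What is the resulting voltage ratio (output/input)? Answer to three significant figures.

1.70

Voltage ratio = 10^(dB/20).
10^(4.6/20) = 10^(0.2300) = 1.70.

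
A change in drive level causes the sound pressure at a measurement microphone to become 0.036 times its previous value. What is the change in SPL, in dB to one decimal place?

Sound pressure is an amplitude quantity: ΔL = 20·log₁₀(p₂/p₁).
20·log₁₀(0.036) = -28.9 dB.

-28.9 dB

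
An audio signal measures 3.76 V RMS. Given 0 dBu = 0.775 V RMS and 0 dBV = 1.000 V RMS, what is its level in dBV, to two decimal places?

+11.50 dBV

dBV = 20·log₁₀(V / 1.000 V).
20·log₁₀(3.76/1.000) = +11.50 dBV.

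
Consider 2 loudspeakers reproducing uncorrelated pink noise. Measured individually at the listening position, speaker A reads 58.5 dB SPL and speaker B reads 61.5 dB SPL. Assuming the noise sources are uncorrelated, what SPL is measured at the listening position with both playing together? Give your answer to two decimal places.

Add the sources as powers (linear), then convert back to dB:
L_total = 10·log₁₀(10^(58.5/10) + 10^(61.5/10)) = 10·log₁₀(2120000) = 63.26 dB SPL.

63.26 dB SPL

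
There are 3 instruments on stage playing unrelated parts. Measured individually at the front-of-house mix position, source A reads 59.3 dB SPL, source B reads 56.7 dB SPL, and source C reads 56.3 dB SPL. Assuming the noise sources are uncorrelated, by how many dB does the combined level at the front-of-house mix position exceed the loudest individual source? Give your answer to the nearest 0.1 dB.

3.1 dB

Add the sources as powers (linear), then convert back to dB:
L_total = 10·log₁₀(10^(59.3/10) + 10^(56.7/10) + 10^(56.3/10)) = 62.42 dB SPL.
Excess over the loudest (59.3 dB): 62.42 − 59.3 = 3.1 dB.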